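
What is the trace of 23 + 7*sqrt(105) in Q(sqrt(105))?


Tr(a + b*sqrt(d)) = (a + b*sqrt(d)) + (a - b*sqrt(d)) = 2a
= 2 * (23)
= 46

46


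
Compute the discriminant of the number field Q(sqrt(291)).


For K = Q(sqrt(d)) with d squarefree: disc(K) = d if d = 1 mod 4, and disc(K) = 4d if d = 2 or 3 mod 4.
Here d = 291, and d mod 4 = 3.
d = 3 mod 4, not 1 (O_K = Z[sqrt(d)]), so disc(K) = 4d = 4 * (291) = 1164

1164


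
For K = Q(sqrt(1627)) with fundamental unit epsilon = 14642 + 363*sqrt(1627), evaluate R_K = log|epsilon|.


epsilon = 14642 + 363*sqrt(1627)
= 29284.0000
R = ln(29284.0000)
= 10.2848

10.2848


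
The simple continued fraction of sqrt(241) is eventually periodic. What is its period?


Run the CF algorithm for sqrt(241).
a_0 = floor(sqrt(241)) = 15; set m_0=0, q_0=1.
Recurrence: m' = q*a - m,  q' = (d - m'^2)/q,  a' = floor((a_0 + m')/q').
  step 1: m=15, q=16, a=1
  step 2: m=1, q=15, a=1
  step 3: m=14, q=3, a=9
  step 4: m=13, q=24, a=1
  step 5: m=11, q=5, a=5
  step 6: m=14, q=9, a=3
  step 7: m=13, q=8, a=3
  step 8: m=11, q=15, a=1
  step 9: m=4, q=15, a=1
  step 10: m=11, q=8, a=3
  step 11: m=13, q=9, a=3
  step 12: m=14, q=5, a=5
  step 13: m=11, q=24, a=1
  step 14: m=13, q=3, a=9
  step 15: m=14, q=15, a=1
  step 16: m=1, q=16, a=1
  step 17: m=15, q=1, a=30
a_17 = 2*a_0 = 30, so the period closes here.
sqrt(241) = [15; 1, 1, 9, 1, 5, 3, 3, 1, 1, 3, 3, 5, 1, 9, 1, 1, 30]
Period length = 17

17


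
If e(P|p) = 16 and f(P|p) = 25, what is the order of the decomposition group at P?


|D_P| = e * f
= 16 * 25
= 400

400


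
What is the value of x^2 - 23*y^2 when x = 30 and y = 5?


x^2 - d*y^2
= 30^2 - 23*5^2
= 900 - 575
= 325

325


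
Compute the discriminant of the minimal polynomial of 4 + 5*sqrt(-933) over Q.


The element 4 + 5*sqrt(-933) has minimal polynomial:
x^2 - 8*x + 23341
Discriminant = (-8)^2 - 4*(23341)
= 64 - 93364
= -93300

-93300


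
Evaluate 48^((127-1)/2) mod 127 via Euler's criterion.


p = 127 is prime and the exponent is (p-1)/2 = 63, so by Euler's criterion 48^63 = (48/127) = +1 or -1 mod 127.
Compute by square-and-multiply:
  63 = 32 + 16 + 8 + 4 + 2 + 1 (binary 111111)
  Repeated squaring mod 127: 48^1 = 48, 48^2 = 18, 48^4 = 70, 48^8 = 74, 48^16 = 15, 48^32 = 98
  48^63 = 48^32 * 48^16 * 48^8 * 48^4 * 48^2 * 48^1 = 98 * 15 * 74 * 70 * 18 * 48 mod 127
    98 * 15 = 1470 = 73 mod 127
    73 * 74 = 5402 = 68 mod 127
    68 * 70 = 4760 = 61 mod 127
    61 * 18 = 1098 = 82 mod 127
    82 * 48 = 3936 = 126 mod 127
  48^63 = 126 mod 127
Result 126 = p - 1 = -1 mod 127: 48 is a quadratic non-residue mod 127. As a residue in [0, p-1] the value is 126.
48^63 mod 127 = 126

126


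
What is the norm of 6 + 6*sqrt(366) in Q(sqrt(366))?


N(a + b*sqrt(d)) = a^2 - d*b^2
= (6)^2 - (366)*(6)^2
= 36 - 13176
= -13140

-13140


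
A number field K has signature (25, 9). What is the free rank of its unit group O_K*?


By Dirichlet's unit theorem:
rank = r1 + r2 - 1
= 25 + 9 - 1
= 33

33


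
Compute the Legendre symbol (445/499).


p = 499 is prime, so compute (445/499) with the reciprocity algorithm (Jacobi-symbol steps: pull out 2s via (2/n), flip via reciprocity, reduce):
  reciprocity: (445/499) -> +(499/445)
  reduce: (54/445)
  pull out 2: (2/445) = -1  (since 445 mod 8 = 5)
  reciprocity: (27/445) -> +(445/27)
  reduce: (13/27)
  reciprocity: (13/27) -> +(27/13)
  reduce: (1/13)
  (1/13) = 1
Product of signs = -1
(445/499) = -1

-1


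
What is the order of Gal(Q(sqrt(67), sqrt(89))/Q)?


The 2 square roots of distinct primes are multiplicatively independent over Q,
so [K:Q] = 2^2 and Gal(K/Q) is isomorphic to (Z/2Z)^2.
|Gal| = 2^2 = 4

4


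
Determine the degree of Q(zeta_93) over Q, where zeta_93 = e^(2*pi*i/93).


The degree equals Euler's totient phi(93).
93 = 3 * 31
phi(93) = 60

60


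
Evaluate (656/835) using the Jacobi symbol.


Compute (656/835) via quadratic reciprocity:
  pull out 2: (2/835) = -1  (since 835 mod 8 = 3)
  pull out 2: (2/835) = -1  (since 835 mod 8 = 3)
  pull out 2: (2/835) = -1  (since 835 mod 8 = 3)
  pull out 2: (2/835) = -1  (since 835 mod 8 = 3)
  reciprocity: (41/835) -> +(835/41)
  reduce: (15/41)
  reciprocity: (15/41) -> +(41/15)
  reduce: (11/15)
  reciprocity: (11/15) -> -(15/11)
  reduce: (4/11)
  pull out 2: (2/11) = -1  (since 11 mod 8 = 3)
  pull out 2: (2/11) = -1  (since 11 mod 8 = 3)
  (1/11) = 1
Product of signs = -1

-1


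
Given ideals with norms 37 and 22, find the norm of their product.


N(IJ) = N(I) * N(J)
= 37 * 22
= 814

814


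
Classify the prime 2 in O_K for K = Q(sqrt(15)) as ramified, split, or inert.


K = Q(sqrt(15)). Since d mod 4 = 3, disc(K) = 60.
Check p | disc: 60 mod 2 = 0.
p divides disc, so p ramifies: (p) = P^2 with e=2, f=1, g=1.
Therefore p is ramified.

ramified


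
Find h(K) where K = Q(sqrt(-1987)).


K = Q(sqrt(-1987)). d mod 4 = 1, so D = disc(K) = d = -1987
h(K) equals the number of primitive reduced positive-definite forms (a, b, c) = a*x^2 + b*x*y + c*y^2 with b^2 - 4ac = D,
where reduced means |b| <= a <= c, with b >= 0 whenever |b| = a or a = c, and primitive means gcd(a, b, c) = 1.
Reduced forces 3a^2 <= |D| = 1987, so 1 <= a <= 25; b must have the parity of D, and c = (b^2 - D)/(4a) must be an integer >= a.
Enumerate a = 1..25, b in [-a, a]:
  a=1: (1, 1, 497)  [1]
  a=2..6: none
  a=7: (7, -1, 71), (7, 1, 71)  [2]
  a=8..10: none
  a=11: (11, -9, 47), (11, 9, 47)  [2]
  a=12..16: none
  a=17: (17, -11, 31), (17, 11, 31)  [2]
  a=18..25: none
Total reduced forms: 1 + 2 + 2 + 2 = 7
h = 7

7


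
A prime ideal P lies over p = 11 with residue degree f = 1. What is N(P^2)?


N(P^a) = p^(a*f)
= 11^(2*1)
= 11^2
= 121

121


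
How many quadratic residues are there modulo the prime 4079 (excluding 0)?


For prime p, the number of non-zero quadratic residues is (p-1)/2.
= (4079-1)/2
= 2039

2039


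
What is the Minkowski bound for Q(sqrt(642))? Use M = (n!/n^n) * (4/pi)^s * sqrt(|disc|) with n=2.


d = 642, d mod 4 = 2, so disc(K) = 4d = 2568; |disc(K)| = 2568
Real quadratic field, so n = 2, s = r2 = 0, r1 = 2
M = (n!/n^n) * (4/pi)^s * sqrt(|disc(K)|) = (2!/2^2) * (4/pi)^0 * sqrt(2568)
= 0.5 * 1.000000 * 50.675438
= 25.3377

25.3377


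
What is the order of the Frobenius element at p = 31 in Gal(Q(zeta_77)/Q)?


The Frobenius at p in Gal(Q(zeta_n)/Q) = (Z/nZ)* is the class of p, so its order is ord_77(31), the smallest k >= 1 with 31^k = 1 mod 77.
n = 77 = 7 * 11, phi(77) = 60; the order divides phi(n).
Divisors of 60: 1, 2, 3, 4, 5, 6, 10, 12, 15, 20, 30, 60
Repeated squaring mod 77: 31^1 = 31, 31^2 = 37, 31^4 = 60, 31^8 = 58, 31^16 = 53, 31^32 = 37
Test divisors in increasing order:
  k=1: 31^1 = 31 mod 77
  k=2: 31^2 = 37 mod 77
  k=3: 31^3 = 37 * 31 = 69 mod 77
  k=4: 31^4 = 60 mod 77
  k=5: 31^5 = 60 * 31 = 12 mod 77
  k=6: 31^6 = 60 * 37 = 64 mod 77
  k=10: 31^10 = 58 * 37 = 67 mod 77
  k=12: 31^12 = 58 * 60 = 15 mod 77
  k=15: 31^15 = 58 * 60 * 37 * 31 = 34 mod 77
  k=20: 31^20 = 53 * 60 = 23 mod 77
  k=30: 31^30 = 53 * 58 * 60 * 37 = 1 mod 77  <- first divisor giving 1
Order = 30

30


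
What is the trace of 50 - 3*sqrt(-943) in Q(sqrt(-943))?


Tr(a + b*sqrt(d)) = (a + b*sqrt(d)) + (a - b*sqrt(d)) = 2a
= 2 * (50)
= 100

100


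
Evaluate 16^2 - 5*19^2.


x^2 - d*y^2
= 16^2 - 5*19^2
= 256 - 1805
= -1549

-1549


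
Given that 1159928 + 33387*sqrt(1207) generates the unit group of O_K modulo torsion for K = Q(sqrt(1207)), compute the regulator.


epsilon = 1159928 + 33387*sqrt(1207)
= 2.3199e+06
R = ln(2.3199e+06)
= 14.6570

14.6570


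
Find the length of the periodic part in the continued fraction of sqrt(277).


Run the CF algorithm for sqrt(277).
a_0 = floor(sqrt(277)) = 16; set m_0=0, q_0=1.
Recurrence: m' = q*a - m,  q' = (d - m'^2)/q,  a' = floor((a_0 + m')/q').
  step 1: m=16, q=21, a=1
  step 2: m=5, q=12, a=1
  step 3: m=7, q=19, a=1
  step 4: m=12, q=7, a=4
  step 5: m=16, q=3, a=10
  step 6: m=14, q=27, a=1
  step 7: m=13, q=4, a=7
  step 8: m=15, q=13, a=2
  step 9: m=11, q=12, a=2
  step 10: m=13, q=9, a=3
  step 11: m=14, q=9, a=3
  step 12: m=13, q=12, a=2
  step 13: m=11, q=13, a=2
  step 14: m=15, q=4, a=7
  step 15: m=13, q=27, a=1
  step 16: m=14, q=3, a=10
  step 17: m=16, q=7, a=4
  step 18: m=12, q=19, a=1
  step 19: m=7, q=12, a=1
  step 20: m=5, q=21, a=1
  step 21: m=16, q=1, a=32
a_21 = 2*a_0 = 32, so the period closes here.
sqrt(277) = [16; 1, 1, 1, 4, 10, 1, 7, 2, 2, 3, 3, 2, 2, 7, 1, 10, 4, 1, 1, 1, 32]
Period length = 21

21


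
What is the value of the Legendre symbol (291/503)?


p = 503 is prime, so compute (291/503) with the reciprocity algorithm (Jacobi-symbol steps: pull out 2s via (2/n), flip via reciprocity, reduce):
  reciprocity: (291/503) -> -(503/291)
  reduce: (212/291)
  pull out 2: (2/291) = -1  (since 291 mod 8 = 3)
  pull out 2: (2/291) = -1  (since 291 mod 8 = 3)
  reciprocity: (53/291) -> +(291/53)
  reduce: (26/53)
  pull out 2: (2/53) = -1  (since 53 mod 8 = 5)
  reciprocity: (13/53) -> +(53/13)
  reduce: (1/13)
  (1/13) = 1
Product of signs = 1
(291/503) = 1

1


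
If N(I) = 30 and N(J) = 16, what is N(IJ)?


N(IJ) = N(I) * N(J)
= 30 * 16
= 480

480


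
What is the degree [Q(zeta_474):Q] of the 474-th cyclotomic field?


The degree equals Euler's totient phi(474).
474 = 2 * 3 * 79
phi(474) = 156

156


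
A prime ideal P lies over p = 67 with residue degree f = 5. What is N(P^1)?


N(P^a) = p^(a*f)
= 67^(1*5)
= 67^5
= 1350125107

1350125107


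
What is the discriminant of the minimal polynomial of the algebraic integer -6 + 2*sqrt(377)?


The element -6 + 2*sqrt(377) has minimal polynomial:
x^2 + 12*x - 1472
Discriminant = (12)^2 - 4*(-1472)
= 144 + 5888
= 6032

6032


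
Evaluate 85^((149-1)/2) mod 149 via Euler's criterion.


p = 149 is prime and the exponent is (p-1)/2 = 74, so by Euler's criterion 85^74 = (85/149) = +1 or -1 mod 149.
Compute by square-and-multiply:
  74 = 64 + 8 + 2 (binary 1001010)
  Repeated squaring mod 149: 85^1 = 85, 85^2 = 73, 85^4 = 114, 85^8 = 33, 85^16 = 46, 85^32 = 30, 85^64 = 6
  85^74 = 85^64 * 85^8 * 85^2 = 6 * 33 * 73 mod 149
    6 * 33 = 198 = 49 mod 149
    49 * 73 = 3577 = 1 mod 149
  85^74 = 1 mod 149
Result 1: 85 is a quadratic residue mod 149.
85^74 mod 149 = 1

1


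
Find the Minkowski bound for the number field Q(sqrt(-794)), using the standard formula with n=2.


d = -794, d mod 4 = 2, so disc(K) = 4d = -3176; |disc(K)| = 3176
Imaginary quadratic field, so n = 2, s = r2 = 1, r1 = 0
M = (n!/n^n) * (4/pi)^s * sqrt(|disc(K)|) = (2!/2^2) * (4/pi)^1 * sqrt(3176)
= 0.5 * 1.273240 * 56.356011
= 35.8774

35.8774


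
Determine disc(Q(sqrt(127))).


For K = Q(sqrt(d)) with d squarefree: disc(K) = d if d = 1 mod 4, and disc(K) = 4d if d = 2 or 3 mod 4.
Here d = 127, and d mod 4 = 3.
d = 3 mod 4, not 1 (O_K = Z[sqrt(d)]), so disc(K) = 4d = 4 * (127) = 508

508


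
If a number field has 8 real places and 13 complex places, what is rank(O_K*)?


By Dirichlet's unit theorem:
rank = r1 + r2 - 1
= 8 + 13 - 1
= 20

20


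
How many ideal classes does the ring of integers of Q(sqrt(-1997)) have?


K = Q(sqrt(-1997)). d mod 4 = 3, so D = disc(K) = 4d = -7988
h(K) equals the number of primitive reduced positive-definite forms (a, b, c) = a*x^2 + b*x*y + c*y^2 with b^2 - 4ac = D,
where reduced means |b| <= a <= c, with b >= 0 whenever |b| = a or a = c, and primitive means gcd(a, b, c) = 1.
Reduced forces 3a^2 <= |D| = 7988, so 1 <= a <= 51; b must have the parity of D, and c = (b^2 - D)/(4a) must be an integer >= a.
Enumerate a = 1..51, b in [-a, a]:
  a=1: (1, 0, 1997)  [1]
  a=2: (2, 2, 999)  [1]
  a=3: (3, -2, 666), (3, 2, 666)  [2]
  a=4..5: none
  a=6: (6, -2, 333), (6, 2, 333)  [2]
  a=7..8: none
  a=9: (9, -2, 222), (9, 2, 222)  [2]
  a=10: none
  a=11: (11, -8, 183), (11, 8, 183)  [2]
  a=12..16: none
  a=17: (17, -6, 118), (17, 6, 118)  [2]
  a=18: (18, -2, 111), (18, 2, 111)  [2]
  a=19: (19, -12, 107), (19, 12, 107)  [2]
  a=20..21: none
  a=22: (22, -14, 93), (22, 14, 93)  [2]
  a=23: (23, -4, 87), (23, 4, 87)  [2]
  a=24..26: none
  a=27: (27, -2, 74), (27, 2, 74)  [2]
  a=28: none
  a=29: (29, -4, 69), (29, 4, 69)  [2]
  a=30: none
  a=31: (31, -14, 66), (31, 14, 66)  [2]
  a=32: none
  a=33: (33, -14, 62), (33, -8, 61), (33, 8, 61), (33, 14, 62)  [4]
  a=34: (34, -6, 59), (34, 6, 59)  [2]
  a=35..36: none
  a=37: (37, -2, 54), (37, 2, 54)  [2]
  a=38: (38, -26, 57), (38, 26, 57)  [2]
  a=39..42: none
  a=43: (43, -28, 51), (43, 28, 51)  [2]
  a=44..45: none
  a=46: (46, -42, 53), (46, 42, 53)  [2]
  a=47: (47, -40, 51), (47, 40, 51)  [2]
  a=48..51: none
Total reduced forms: 1 + 1 + 2 + 2 + 2 + 2 + 2 + 2 + 2 + 2 + 2 + 2 + 2 + 2 + 4 + 2 + 2 + 2 + 2 + 2 + 2 = 42
h = 42

42


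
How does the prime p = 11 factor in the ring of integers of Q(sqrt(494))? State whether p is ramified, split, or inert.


K = Q(sqrt(494)). Since d mod 4 = 2, disc(K) = 1976.
Check p | disc: 1976 mod 11 = 7.
p does not divide disc. Compute Legendre symbol (d/p):
10^((11-1)/2) mod 11 = -1
(d/p) = -1, so p is inert: (p) stays prime with e=1, f=2, g=1.
Therefore p is inert.

inert


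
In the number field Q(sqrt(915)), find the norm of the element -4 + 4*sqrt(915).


N(a + b*sqrt(d)) = a^2 - d*b^2
= (-4)^2 - (915)*(4)^2
= 16 - 14640
= -14624

-14624


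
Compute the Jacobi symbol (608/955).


Compute (608/955) via quadratic reciprocity:
  pull out 2: (2/955) = -1  (since 955 mod 8 = 3)
  pull out 2: (2/955) = -1  (since 955 mod 8 = 3)
  pull out 2: (2/955) = -1  (since 955 mod 8 = 3)
  pull out 2: (2/955) = -1  (since 955 mod 8 = 3)
  pull out 2: (2/955) = -1  (since 955 mod 8 = 3)
  reciprocity: (19/955) -> -(955/19)
  reduce: (5/19)
  reciprocity: (5/19) -> +(19/5)
  reduce: (4/5)
  pull out 2: (2/5) = -1  (since 5 mod 8 = 5)
  pull out 2: (2/5) = -1  (since 5 mod 8 = 5)
  (1/5) = 1
Product of signs = 1

1


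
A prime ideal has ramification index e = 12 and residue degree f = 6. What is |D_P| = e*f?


|D_P| = e * f
= 12 * 6
= 72

72


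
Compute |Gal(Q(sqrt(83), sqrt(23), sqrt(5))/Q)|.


The 3 square roots of distinct primes are multiplicatively independent over Q,
so [K:Q] = 2^3 and Gal(K/Q) is isomorphic to (Z/2Z)^3.
|Gal| = 2^3 = 8

8


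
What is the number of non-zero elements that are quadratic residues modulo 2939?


For prime p, the number of non-zero quadratic residues is (p-1)/2.
= (2939-1)/2
= 1469

1469


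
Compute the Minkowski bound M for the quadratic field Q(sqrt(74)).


d = 74, d mod 4 = 2, so disc(K) = 4d = 296; |disc(K)| = 296
Real quadratic field, so n = 2, s = r2 = 0, r1 = 2
M = (n!/n^n) * (4/pi)^s * sqrt(|disc(K)|) = (2!/2^2) * (4/pi)^0 * sqrt(296)
= 0.5 * 1.000000 * 17.204651
= 8.6023

8.6023


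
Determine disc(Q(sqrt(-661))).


For K = Q(sqrt(d)) with d squarefree: disc(K) = d if d = 1 mod 4, and disc(K) = 4d if d = 2 or 3 mod 4.
Here d = -661, and d mod 4 = 3.
d = 3 mod 4, not 1 (O_K = Z[sqrt(d)]), so disc(K) = 4d = 4 * (-661) = -2644

-2644


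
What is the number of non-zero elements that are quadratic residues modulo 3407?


For prime p, the number of non-zero quadratic residues is (p-1)/2.
= (3407-1)/2
= 1703

1703


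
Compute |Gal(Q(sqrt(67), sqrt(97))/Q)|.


The 2 square roots of distinct primes are multiplicatively independent over Q,
so [K:Q] = 2^2 and Gal(K/Q) is isomorphic to (Z/2Z)^2.
|Gal| = 2^2 = 4

4


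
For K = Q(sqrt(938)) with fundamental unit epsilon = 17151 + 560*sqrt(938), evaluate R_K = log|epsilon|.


epsilon = 17151 + 560*sqrt(938)
= 34302.0000
R = ln(34302.0000)
= 10.4430

10.4430


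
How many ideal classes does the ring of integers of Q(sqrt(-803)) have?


K = Q(sqrt(-803)). d mod 4 = 1, so D = disc(K) = d = -803
h(K) equals the number of primitive reduced positive-definite forms (a, b, c) = a*x^2 + b*x*y + c*y^2 with b^2 - 4ac = D,
where reduced means |b| <= a <= c, with b >= 0 whenever |b| = a or a = c, and primitive means gcd(a, b, c) = 1.
Reduced forces 3a^2 <= |D| = 803, so 1 <= a <= 16; b must have the parity of D, and c = (b^2 - D)/(4a) must be an integer >= a.
Enumerate a = 1..16, b in [-a, a]:
  a=1: (1, 1, 201)  [1]
  a=2: none
  a=3: (3, -1, 67), (3, 1, 67)  [2]
  a=4..6: none
  a=7: (7, -3, 29), (7, 3, 29)  [2]
  a=8: none
  a=9: (9, -5, 23), (9, 5, 23)  [2]
  a=10: none
  a=11: (11, 11, 21)  [1]
  a=12: none
  a=13: (13, -9, 17), (13, 9, 17)  [2]
  a=14..16: none
Total reduced forms: 1 + 2 + 2 + 2 + 1 + 2 = 10
h = 10

10


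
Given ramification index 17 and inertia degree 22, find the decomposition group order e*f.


|D_P| = e * f
= 17 * 22
= 374

374


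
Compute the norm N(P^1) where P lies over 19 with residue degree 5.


N(P^a) = p^(a*f)
= 19^(1*5)
= 19^5
= 2476099

2476099


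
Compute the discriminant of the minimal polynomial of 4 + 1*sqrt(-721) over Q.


The element 4 + 1*sqrt(-721) has minimal polynomial:
x^2 - 8*x + 737
Discriminant = (-8)^2 - 4*(737)
= 64 - 2948
= -2884

-2884


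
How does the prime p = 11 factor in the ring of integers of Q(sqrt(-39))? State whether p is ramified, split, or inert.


K = Q(sqrt(-39)). Since d mod 4 = 1, disc(K) = -39.
Check p | disc: -39 mod 11 = 5.
p does not divide disc. Compute Legendre symbol (d/p):
5^((11-1)/2) mod 11 = 1
(d/p) = 1, so p splits: (p) = P*P' with e=1, f=1, g=2.
Therefore p is split.

split


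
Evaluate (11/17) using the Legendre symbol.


p = 17 is prime, so compute (11/17) with the reciprocity algorithm (Jacobi-symbol steps: pull out 2s via (2/n), flip via reciprocity, reduce):
  reciprocity: (11/17) -> +(17/11)
  reduce: (6/11)
  pull out 2: (2/11) = -1  (since 11 mod 8 = 3)
  reciprocity: (3/11) -> -(11/3)
  reduce: (2/3)
  pull out 2: (2/3) = -1  (since 3 mod 8 = 3)
  (1/3) = 1
Product of signs = -1
(11/17) = -1

-1


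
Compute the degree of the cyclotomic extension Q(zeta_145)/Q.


The degree equals Euler's totient phi(145).
145 = 5 * 29
phi(145) = 112

112


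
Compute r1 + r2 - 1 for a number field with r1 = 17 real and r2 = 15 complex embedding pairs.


By Dirichlet's unit theorem:
rank = r1 + r2 - 1
= 17 + 15 - 1
= 31

31


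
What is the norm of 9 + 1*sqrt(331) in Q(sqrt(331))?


N(a + b*sqrt(d)) = a^2 - d*b^2
= (9)^2 - (331)*(1)^2
= 81 - 331
= -250

-250


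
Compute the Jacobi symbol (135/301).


Compute (135/301) via quadratic reciprocity:
  reciprocity: (135/301) -> +(301/135)
  reduce: (31/135)
  reciprocity: (31/135) -> -(135/31)
  reduce: (11/31)
  reciprocity: (11/31) -> -(31/11)
  reduce: (9/11)
  reciprocity: (9/11) -> +(11/9)
  reduce: (2/9)
  pull out 2: (2/9) = +1  (since 9 mod 8 = 1)
  (1/9) = 1
Product of signs = 1

1


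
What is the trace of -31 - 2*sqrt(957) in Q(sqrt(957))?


Tr(a + b*sqrt(d)) = (a + b*sqrt(d)) + (a - b*sqrt(d)) = 2a
= 2 * (-31)
= -62

-62


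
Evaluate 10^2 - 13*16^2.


x^2 - d*y^2
= 10^2 - 13*16^2
= 100 - 3328
= -3228

-3228


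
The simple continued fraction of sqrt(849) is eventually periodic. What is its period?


Run the CF algorithm for sqrt(849).
a_0 = floor(sqrt(849)) = 29; set m_0=0, q_0=1.
Recurrence: m' = q*a - m,  q' = (d - m'^2)/q,  a' = floor((a_0 + m')/q').
  step 1: m=29, q=8, a=7
  step 2: m=27, q=15, a=3
  step 3: m=18, q=35, a=1
  step 4: m=17, q=16, a=2
  step 5: m=15, q=39, a=1
  step 6: m=24, q=7, a=7
  step 7: m=25, q=32, a=1
  step 8: m=7, q=25, a=1
  step 9: m=18, q=21, a=2
  step 10: m=24, q=13, a=4
  step 11: m=28, q=5, a=11
  step 12: m=27, q=24, a=2
  step 13: m=21, q=17, a=2
  step 14: m=13, q=40, a=1
  step 15: m=27, q=3, a=18
  step 16: m=27, q=40, a=1
  step 17: m=13, q=17, a=2
  step 18: m=21, q=24, a=2
  step 19: m=27, q=5, a=11
  step 20: m=28, q=13, a=4
  step 21: m=24, q=21, a=2
  step 22: m=18, q=25, a=1
  step 23: m=7, q=32, a=1
  step 24: m=25, q=7, a=7
  step 25: m=24, q=39, a=1
  step 26: m=15, q=16, a=2
  step 27: m=17, q=35, a=1
  step 28: m=18, q=15, a=3
  step 29: m=27, q=8, a=7
  step 30: m=29, q=1, a=58
a_30 = 2*a_0 = 58, so the period closes here.
sqrt(849) = [29; 7, 3, 1, 2, 1, 7, 1, 1, 2, 4, 11, 2, 2, 1, 18, 1, 2, 2, 11, 4, 2, 1, 1, 7, 1, 2, 1, 3, 7, 58]
Period length = 30

30


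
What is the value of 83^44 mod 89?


p = 89 is prime and the exponent is (p-1)/2 = 44, so by Euler's criterion 83^44 = (83/89) = +1 or -1 mod 89.
Compute by square-and-multiply:
  44 = 32 + 8 + 4 (binary 101100)
  Repeated squaring mod 89: 83^1 = 83, 83^2 = 36, 83^4 = 50, 83^8 = 8, 83^16 = 64, 83^32 = 2
  83^44 = 83^32 * 83^8 * 83^4 = 2 * 8 * 50 mod 89
    2 * 8 = 16 = 16 mod 89
    16 * 50 = 800 = 88 mod 89
  83^44 = 88 mod 89
Result 88 = p - 1 = -1 mod 89: 83 is a quadratic non-residue mod 89. As a residue in [0, p-1] the value is 88.
83^44 mod 89 = 88

88


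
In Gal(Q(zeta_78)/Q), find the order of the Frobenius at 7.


The Frobenius at p in Gal(Q(zeta_n)/Q) = (Z/nZ)* is the class of p, so its order is ord_78(7), the smallest k >= 1 with 7^k = 1 mod 78.
n = 78 = 2 * 3 * 13, phi(78) = 24; the order divides phi(n).
Divisors of 24: 1, 2, 3, 4, 6, 8, 12, 24
Repeated squaring mod 78: 7^1 = 7, 7^2 = 49, 7^4 = 61, 7^8 = 55, 7^16 = 61
Test divisors in increasing order:
  k=1: 7^1 = 7 mod 78
  k=2: 7^2 = 49 mod 78
  k=3: 7^3 = 49 * 7 = 31 mod 78
  k=4: 7^4 = 61 mod 78
  k=6: 7^6 = 61 * 49 = 25 mod 78
  k=8: 7^8 = 55 mod 78
  k=12: 7^12 = 55 * 61 = 1 mod 78  <- first divisor giving 1
Order = 12

12


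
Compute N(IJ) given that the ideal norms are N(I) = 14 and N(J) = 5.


N(IJ) = N(I) * N(J)
= 14 * 5
= 70

70


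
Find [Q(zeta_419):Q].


The degree equals Euler's totient phi(419).
419 = 419
phi(419) = 418

418


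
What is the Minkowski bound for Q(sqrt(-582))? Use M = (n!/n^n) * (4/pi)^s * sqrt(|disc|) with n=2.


d = -582, d mod 4 = 2, so disc(K) = 4d = -2328; |disc(K)| = 2328
Imaginary quadratic field, so n = 2, s = r2 = 1, r1 = 0
M = (n!/n^n) * (4/pi)^s * sqrt(|disc(K)|) = (2!/2^2) * (4/pi)^1 * sqrt(2328)
= 0.5 * 1.273240 * 48.249352
= 30.7165

30.7165


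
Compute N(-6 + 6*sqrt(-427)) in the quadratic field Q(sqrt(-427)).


N(a + b*sqrt(d)) = a^2 - d*b^2
= (-6)^2 - (-427)*(6)^2
= 36 + 15372
= 15408

15408


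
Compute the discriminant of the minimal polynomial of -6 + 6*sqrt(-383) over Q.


The element -6 + 6*sqrt(-383) has minimal polynomial:
x^2 + 12*x + 13824
Discriminant = (12)^2 - 4*(13824)
= 144 - 55296
= -55152

-55152


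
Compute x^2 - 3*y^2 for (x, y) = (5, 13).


x^2 - d*y^2
= 5^2 - 3*13^2
= 25 - 507
= -482

-482


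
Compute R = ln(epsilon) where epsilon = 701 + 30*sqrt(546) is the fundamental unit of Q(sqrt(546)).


epsilon = 701 + 30*sqrt(546)
= 1401.9993
R = ln(1401.9993)
= 7.2457

7.2457


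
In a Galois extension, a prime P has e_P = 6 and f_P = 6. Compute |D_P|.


|D_P| = e * f
= 6 * 6
= 36

36


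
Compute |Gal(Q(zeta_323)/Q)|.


|Gal(Q(zeta_323)/Q)| = phi(323)
= 288

288


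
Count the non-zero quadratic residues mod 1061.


For prime p, the number of non-zero quadratic residues is (p-1)/2.
= (1061-1)/2
= 530

530


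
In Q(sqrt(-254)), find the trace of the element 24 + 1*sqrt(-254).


Tr(a + b*sqrt(d)) = (a + b*sqrt(d)) + (a - b*sqrt(d)) = 2a
= 2 * (24)
= 48

48


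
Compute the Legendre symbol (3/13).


p = 13 is prime, so compute (3/13) with the reciprocity algorithm (Jacobi-symbol steps: pull out 2s via (2/n), flip via reciprocity, reduce):
  reciprocity: (3/13) -> +(13/3)
  reduce: (1/3)
  (1/3) = 1
Product of signs = 1
(3/13) = 1

1


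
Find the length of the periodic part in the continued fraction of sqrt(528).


Run the CF algorithm for sqrt(528).
a_0 = floor(sqrt(528)) = 22; set m_0=0, q_0=1.
Recurrence: m' = q*a - m,  q' = (d - m'^2)/q,  a' = floor((a_0 + m')/q').
  step 1: m=22, q=44, a=1
  step 2: m=22, q=1, a=44
a_2 = 2*a_0 = 44, so the period closes here.
sqrt(528) = [22; 1, 44]
Period length = 2

2


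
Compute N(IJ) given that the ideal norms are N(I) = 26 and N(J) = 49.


N(IJ) = N(I) * N(J)
= 26 * 49
= 1274

1274


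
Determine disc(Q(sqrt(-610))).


For K = Q(sqrt(d)) with d squarefree: disc(K) = d if d = 1 mod 4, and disc(K) = 4d if d = 2 or 3 mod 4.
Here d = -610, and d mod 4 = 2.
d = 2 mod 4, not 1 (O_K = Z[sqrt(d)]), so disc(K) = 4d = 4 * (-610) = -2440

-2440


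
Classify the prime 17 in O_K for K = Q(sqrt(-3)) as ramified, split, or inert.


K = Q(sqrt(-3)). Since d mod 4 = 1, disc(K) = -3.
Check p | disc: -3 mod 17 = 14.
p does not divide disc. Compute Legendre symbol (d/p):
14^((17-1)/2) mod 17 = -1
(d/p) = -1, so p is inert: (p) stays prime with e=1, f=2, g=1.
Therefore p is inert.

inert


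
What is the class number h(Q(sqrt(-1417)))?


K = Q(sqrt(-1417)). d mod 4 = 3, so D = disc(K) = 4d = -5668
h(K) equals the number of primitive reduced positive-definite forms (a, b, c) = a*x^2 + b*x*y + c*y^2 with b^2 - 4ac = D,
where reduced means |b| <= a <= c, with b >= 0 whenever |b| = a or a = c, and primitive means gcd(a, b, c) = 1.
Reduced forces 3a^2 <= |D| = 5668, so 1 <= a <= 43; b must have the parity of D, and c = (b^2 - D)/(4a) must be an integer >= a.
Enumerate a = 1..43, b in [-a, a]:
  a=1: (1, 0, 1417)  [1]
  a=2: (2, 2, 709)  [1]
  a=3..6: none
  a=7: (7, -4, 203), (7, 4, 203)  [2]
  a=8..12: none
  a=13: (13, 0, 109)  [1]
  a=14: (14, -10, 103), (14, 10, 103)  [2]
  a=15..22: none
  a=23: (23, -6, 62), (23, 6, 62)  [2]
  a=24..25: none
  a=26: (26, 26, 61)  [1]
  a=27..28: none
  a=29: (29, -4, 49), (29, 4, 49)  [2]
  a=30: none
  a=31: (31, -6, 46), (31, 6, 46)  [2]
  a=32..36: none
  a=37: (37, -20, 41), (37, 20, 41)  [2]
  a=38..43: none
Total reduced forms: 1 + 1 + 2 + 1 + 2 + 2 + 1 + 2 + 2 + 2 = 16
h = 16

16


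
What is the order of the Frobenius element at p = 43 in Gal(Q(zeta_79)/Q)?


The Frobenius at p in Gal(Q(zeta_n)/Q) = (Z/nZ)* is the class of p, so its order is ord_79(43), the smallest k >= 1 with 43^k = 1 mod 79.
n = 79 = 79, phi(79) = 78; the order divides phi(n).
Divisors of 78: 1, 2, 3, 6, 13, 26, 39, 78
Repeated squaring mod 79: 43^1 = 43, 43^2 = 32, 43^4 = 76, 43^8 = 9, 43^16 = 2, 43^32 = 4, 43^64 = 16
Test divisors in increasing order:
  k=1: 43^1 = 43 mod 79
  k=2: 43^2 = 32 mod 79
  k=3: 43^3 = 32 * 43 = 33 mod 79
  k=6: 43^6 = 76 * 32 = 62 mod 79
  k=13: 43^13 = 9 * 76 * 43 = 24 mod 79
  k=26: 43^26 = 2 * 9 * 32 = 23 mod 79
  k=39: 43^39 = 4 * 76 * 32 * 43 = 78 mod 79
  k=78: 43^78 = 16 * 9 * 76 * 32 = 1 mod 79  <- first divisor giving 1
Order = 78

78


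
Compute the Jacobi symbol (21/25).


Compute (21/25) via quadratic reciprocity:
  reciprocity: (21/25) -> +(25/21)
  reduce: (4/21)
  pull out 2: (2/21) = -1  (since 21 mod 8 = 5)
  pull out 2: (2/21) = -1  (since 21 mod 8 = 5)
  (1/21) = 1
Product of signs = 1

1


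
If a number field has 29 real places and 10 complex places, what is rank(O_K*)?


By Dirichlet's unit theorem:
rank = r1 + r2 - 1
= 29 + 10 - 1
= 38

38


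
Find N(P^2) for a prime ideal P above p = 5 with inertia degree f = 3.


N(P^a) = p^(a*f)
= 5^(2*3)
= 5^6
= 15625

15625


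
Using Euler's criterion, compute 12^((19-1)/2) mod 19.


p = 19 is prime and the exponent is (p-1)/2 = 9, so by Euler's criterion 12^9 = (12/19) = +1 or -1 mod 19.
Compute by square-and-multiply:
  9 = 8 + 1 (binary 1001)
  Repeated squaring mod 19: 12^1 = 12, 12^2 = 11, 12^4 = 7, 12^8 = 11
  12^9 = 12^8 * 12^1 = 11 * 12 mod 19
    11 * 12 = 132 = 18 mod 19
  12^9 = 18 mod 19
Result 18 = p - 1 = -1 mod 19: 12 is a quadratic non-residue mod 19. As a residue in [0, p-1] the value is 18.
12^9 mod 19 = 18

18


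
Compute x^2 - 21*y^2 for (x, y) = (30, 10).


x^2 - d*y^2
= 30^2 - 21*10^2
= 900 - 2100
= -1200

-1200


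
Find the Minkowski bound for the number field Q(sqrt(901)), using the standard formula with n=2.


d = 901, d mod 4 = 1, so disc(K) = d = 901; |disc(K)| = 901
Real quadratic field, so n = 2, s = r2 = 0, r1 = 2
M = (n!/n^n) * (4/pi)^s * sqrt(|disc(K)|) = (2!/2^2) * (4/pi)^0 * sqrt(901)
= 0.5 * 1.000000 * 30.016662
= 15.0083

15.0083


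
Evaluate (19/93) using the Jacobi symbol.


Compute (19/93) via quadratic reciprocity:
  reciprocity: (19/93) -> +(93/19)
  reduce: (17/19)
  reciprocity: (17/19) -> +(19/17)
  reduce: (2/17)
  pull out 2: (2/17) = +1  (since 17 mod 8 = 1)
  (1/17) = 1
Product of signs = 1

1


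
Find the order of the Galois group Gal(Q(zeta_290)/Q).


|Gal(Q(zeta_290)/Q)| = phi(290)
= 112

112


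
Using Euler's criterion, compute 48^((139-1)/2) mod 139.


p = 139 is prime and the exponent is (p-1)/2 = 69, so by Euler's criterion 48^69 = (48/139) = +1 or -1 mod 139.
Compute by square-and-multiply:
  69 = 64 + 4 + 1 (binary 1000101)
  Repeated squaring mod 139: 48^1 = 48, 48^2 = 80, 48^4 = 6, 48^8 = 36, 48^16 = 45, 48^32 = 79, 48^64 = 125
  48^69 = 48^64 * 48^4 * 48^1 = 125 * 6 * 48 mod 139
    125 * 6 = 750 = 55 mod 139
    55 * 48 = 2640 = 138 mod 139
  48^69 = 138 mod 139
Result 138 = p - 1 = -1 mod 139: 48 is a quadratic non-residue mod 139. As a residue in [0, p-1] the value is 138.
48^69 mod 139 = 138

138


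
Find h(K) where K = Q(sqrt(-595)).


K = Q(sqrt(-595)). d mod 4 = 1, so D = disc(K) = d = -595
h(K) equals the number of primitive reduced positive-definite forms (a, b, c) = a*x^2 + b*x*y + c*y^2 with b^2 - 4ac = D,
where reduced means |b| <= a <= c, with b >= 0 whenever |b| = a or a = c, and primitive means gcd(a, b, c) = 1.
Reduced forces 3a^2 <= |D| = 595, so 1 <= a <= 14; b must have the parity of D, and c = (b^2 - D)/(4a) must be an integer >= a.
Enumerate a = 1..14, b in [-a, a]:
  a=1: (1, 1, 149)  [1]
  a=2..4: none
  a=5: (5, 5, 31)  [1]
  a=6: none
  a=7: (7, 7, 23)  [1]
  a=8..12: none
  a=13: (13, 9, 13)  [1]
  a=14: none
Total reduced forms: 1 + 1 + 1 + 1 = 4
h = 4

4


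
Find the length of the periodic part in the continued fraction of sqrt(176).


Run the CF algorithm for sqrt(176).
a_0 = floor(sqrt(176)) = 13; set m_0=0, q_0=1.
Recurrence: m' = q*a - m,  q' = (d - m'^2)/q,  a' = floor((a_0 + m')/q').
  step 1: m=13, q=7, a=3
  step 2: m=8, q=16, a=1
  step 3: m=8, q=7, a=3
  step 4: m=13, q=1, a=26
a_4 = 2*a_0 = 26, so the period closes here.
sqrt(176) = [13; 3, 1, 3, 26]
Period length = 4

4


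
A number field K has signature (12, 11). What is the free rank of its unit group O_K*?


By Dirichlet's unit theorem:
rank = r1 + r2 - 1
= 12 + 11 - 1
= 22

22


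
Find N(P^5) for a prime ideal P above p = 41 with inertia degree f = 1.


N(P^a) = p^(a*f)
= 41^(5*1)
= 41^5
= 115856201

115856201


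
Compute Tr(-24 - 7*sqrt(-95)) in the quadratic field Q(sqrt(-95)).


Tr(a + b*sqrt(d)) = (a + b*sqrt(d)) + (a - b*sqrt(d)) = 2a
= 2 * (-24)
= -48

-48


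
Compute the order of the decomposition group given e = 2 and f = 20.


|D_P| = e * f
= 2 * 20
= 40

40


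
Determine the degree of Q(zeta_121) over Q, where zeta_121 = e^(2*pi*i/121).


The degree equals Euler's totient phi(121).
121 = 11^2
phi(121) = 110

110


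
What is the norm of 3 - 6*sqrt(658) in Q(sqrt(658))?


N(a + b*sqrt(d)) = a^2 - d*b^2
= (3)^2 - (658)*(-6)^2
= 9 - 23688
= -23679

-23679


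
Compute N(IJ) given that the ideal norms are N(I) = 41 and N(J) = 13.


N(IJ) = N(I) * N(J)
= 41 * 13
= 533

533


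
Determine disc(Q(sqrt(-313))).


For K = Q(sqrt(d)) with d squarefree: disc(K) = d if d = 1 mod 4, and disc(K) = 4d if d = 2 or 3 mod 4.
Here d = -313, and d mod 4 = 3.
d = 3 mod 4, not 1 (O_K = Z[sqrt(d)]), so disc(K) = 4d = 4 * (-313) = -1252

-1252


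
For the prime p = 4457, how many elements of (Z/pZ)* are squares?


For prime p, the number of non-zero quadratic residues is (p-1)/2.
= (4457-1)/2
= 2228

2228


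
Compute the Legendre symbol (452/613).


p = 613 is prime, so compute (452/613) with the reciprocity algorithm (Jacobi-symbol steps: pull out 2s via (2/n), flip via reciprocity, reduce):
  pull out 2: (2/613) = -1  (since 613 mod 8 = 5)
  pull out 2: (2/613) = -1  (since 613 mod 8 = 5)
  reciprocity: (113/613) -> +(613/113)
  reduce: (48/113)
  pull out 2: (2/113) = +1  (since 113 mod 8 = 1)
  pull out 2: (2/113) = +1  (since 113 mod 8 = 1)
  pull out 2: (2/113) = +1  (since 113 mod 8 = 1)
  pull out 2: (2/113) = +1  (since 113 mod 8 = 1)
  reciprocity: (3/113) -> +(113/3)
  reduce: (2/3)
  pull out 2: (2/3) = -1  (since 3 mod 8 = 3)
  (1/3) = 1
Product of signs = -1
(452/613) = -1

-1


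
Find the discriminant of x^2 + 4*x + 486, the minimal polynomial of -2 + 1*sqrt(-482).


The element -2 + 1*sqrt(-482) has minimal polynomial:
x^2 + 4*x + 486
Discriminant = (4)^2 - 4*(486)
= 16 - 1944
= -1928

-1928


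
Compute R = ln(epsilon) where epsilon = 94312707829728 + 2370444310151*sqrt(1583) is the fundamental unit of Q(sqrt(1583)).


epsilon = 94312707829728 + 2370444310151*sqrt(1583)
= 1.8863e+14
R = ln(1.8863e+14)
= 32.8708

32.8708


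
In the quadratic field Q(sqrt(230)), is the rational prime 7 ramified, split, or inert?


K = Q(sqrt(230)). Since d mod 4 = 2, disc(K) = 920.
Check p | disc: 920 mod 7 = 3.
p does not divide disc. Compute Legendre symbol (d/p):
6^((7-1)/2) mod 7 = -1
(d/p) = -1, so p is inert: (p) stays prime with e=1, f=2, g=1.
Therefore p is inert.

inert


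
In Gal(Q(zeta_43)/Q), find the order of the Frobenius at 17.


The Frobenius at p in Gal(Q(zeta_n)/Q) = (Z/nZ)* is the class of p, so its order is ord_43(17), the smallest k >= 1 with 17^k = 1 mod 43.
n = 43 = 43, phi(43) = 42; the order divides phi(n).
Divisors of 42: 1, 2, 3, 6, 7, 14, 21, 42
Repeated squaring mod 43: 17^1 = 17, 17^2 = 31, 17^4 = 15, 17^8 = 10, 17^16 = 14, 17^32 = 24
Test divisors in increasing order:
  k=1: 17^1 = 17 mod 43
  k=2: 17^2 = 31 mod 43
  k=3: 17^3 = 31 * 17 = 11 mod 43
  k=6: 17^6 = 15 * 31 = 35 mod 43
  k=7: 17^7 = 15 * 31 * 17 = 36 mod 43
  k=14: 17^14 = 10 * 15 * 31 = 6 mod 43
  k=21: 17^21 = 14 * 15 * 17 = 1 mod 43  <- first divisor giving 1
Order = 21

21


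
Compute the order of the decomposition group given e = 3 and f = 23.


|D_P| = e * f
= 3 * 23
= 69

69


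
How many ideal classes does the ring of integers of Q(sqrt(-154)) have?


K = Q(sqrt(-154)). d mod 4 = 2, so D = disc(K) = 4d = -616
h(K) equals the number of primitive reduced positive-definite forms (a, b, c) = a*x^2 + b*x*y + c*y^2 with b^2 - 4ac = D,
where reduced means |b| <= a <= c, with b >= 0 whenever |b| = a or a = c, and primitive means gcd(a, b, c) = 1.
Reduced forces 3a^2 <= |D| = 616, so 1 <= a <= 14; b must have the parity of D, and c = (b^2 - D)/(4a) must be an integer >= a.
Enumerate a = 1..14, b in [-a, a]:
  a=1: (1, 0, 154)  [1]
  a=2: (2, 0, 77)  [1]
  a=3..4: none
  a=5: (5, -2, 31), (5, 2, 31)  [2]
  a=6: none
  a=7: (7, 0, 22)  [1]
  a=8..9: none
  a=10: (10, -8, 17), (10, 8, 17)  [2]
  a=11: (11, 0, 14)  [1]
  a=12..14: none
Total reduced forms: 1 + 1 + 2 + 1 + 2 + 1 = 8
h = 8

8


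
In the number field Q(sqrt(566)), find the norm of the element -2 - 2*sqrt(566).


N(a + b*sqrt(d)) = a^2 - d*b^2
= (-2)^2 - (566)*(-2)^2
= 4 - 2264
= -2260

-2260


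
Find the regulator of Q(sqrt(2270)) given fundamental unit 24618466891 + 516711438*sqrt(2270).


epsilon = 24618466891 + 516711438*sqrt(2270)
= 4.9237e+10
R = ln(4.9237e+10)
= 24.6199

24.6199


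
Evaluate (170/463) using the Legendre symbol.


p = 463 is prime, so compute (170/463) with the reciprocity algorithm (Jacobi-symbol steps: pull out 2s via (2/n), flip via reciprocity, reduce):
  pull out 2: (2/463) = +1  (since 463 mod 8 = 7)
  reciprocity: (85/463) -> +(463/85)
  reduce: (38/85)
  pull out 2: (2/85) = -1  (since 85 mod 8 = 5)
  reciprocity: (19/85) -> +(85/19)
  reduce: (9/19)
  reciprocity: (9/19) -> +(19/9)
  reduce: (1/9)
  (1/9) = 1
Product of signs = -1
(170/463) = -1

-1


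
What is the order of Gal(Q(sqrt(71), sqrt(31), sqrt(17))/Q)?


The 3 square roots of distinct primes are multiplicatively independent over Q,
so [K:Q] = 2^3 and Gal(K/Q) is isomorphic to (Z/2Z)^3.
|Gal| = 2^3 = 8

8


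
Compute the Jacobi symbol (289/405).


Compute (289/405) via quadratic reciprocity:
  reciprocity: (289/405) -> +(405/289)
  reduce: (116/289)
  pull out 2: (2/289) = +1  (since 289 mod 8 = 1)
  pull out 2: (2/289) = +1  (since 289 mod 8 = 1)
  reciprocity: (29/289) -> +(289/29)
  reduce: (28/29)
  pull out 2: (2/29) = -1  (since 29 mod 8 = 5)
  pull out 2: (2/29) = -1  (since 29 mod 8 = 5)
  reciprocity: (7/29) -> +(29/7)
  reduce: (1/7)
  (1/7) = 1
Product of signs = 1

1


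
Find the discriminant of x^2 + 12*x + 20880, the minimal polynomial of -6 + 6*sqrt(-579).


The element -6 + 6*sqrt(-579) has minimal polynomial:
x^2 + 12*x + 20880
Discriminant = (12)^2 - 4*(20880)
= 144 - 83520
= -83376

-83376


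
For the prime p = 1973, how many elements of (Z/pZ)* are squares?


For prime p, the number of non-zero quadratic residues is (p-1)/2.
= (1973-1)/2
= 986

986


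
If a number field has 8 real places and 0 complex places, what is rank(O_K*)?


By Dirichlet's unit theorem:
rank = r1 + r2 - 1
= 8 + 0 - 1
= 7

7


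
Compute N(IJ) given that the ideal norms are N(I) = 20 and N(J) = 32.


N(IJ) = N(I) * N(J)
= 20 * 32
= 640

640


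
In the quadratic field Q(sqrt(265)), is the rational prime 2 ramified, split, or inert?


K = Q(sqrt(265)). Since d mod 4 = 1, disc(K) = 265.
Check p | disc: 265 mod 2 = 1.
p=2 does not divide disc (d is 1 mod 4). 2 splits iff d = 1 mod 8.
d mod 8 = 1, so (d/2) = 1.
(d/p) = 1, so p splits: (p) = P*P' with e=1, f=1, g=2.
Therefore p is split.

split


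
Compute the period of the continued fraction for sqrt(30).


Run the CF algorithm for sqrt(30).
a_0 = floor(sqrt(30)) = 5; set m_0=0, q_0=1.
Recurrence: m' = q*a - m,  q' = (d - m'^2)/q,  a' = floor((a_0 + m')/q').
  step 1: m=5, q=5, a=2
  step 2: m=5, q=1, a=10
a_2 = 2*a_0 = 10, so the period closes here.
sqrt(30) = [5; 2, 10]
Period length = 2

2


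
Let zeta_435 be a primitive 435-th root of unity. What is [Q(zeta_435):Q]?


The degree equals Euler's totient phi(435).
435 = 3 * 5 * 29
phi(435) = 224

224


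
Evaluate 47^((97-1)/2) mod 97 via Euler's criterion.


p = 97 is prime and the exponent is (p-1)/2 = 48, so by Euler's criterion 47^48 = (47/97) = +1 or -1 mod 97.
Compute by square-and-multiply:
  48 = 32 + 16 (binary 110000)
  Repeated squaring mod 97: 47^1 = 47, 47^2 = 75, 47^4 = 96, 47^8 = 1, 47^16 = 1, 47^32 = 1
  47^48 = 47^32 * 47^16 = 1 * 1 mod 97
    1 * 1 = 1 = 1 mod 97
  47^48 = 1 mod 97
Result 1: 47 is a quadratic residue mod 97.
47^48 mod 97 = 1

1


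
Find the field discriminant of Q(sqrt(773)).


For K = Q(sqrt(d)) with d squarefree: disc(K) = d if d = 1 mod 4, and disc(K) = 4d if d = 2 or 3 mod 4.
Here d = 773, and d mod 4 = 1.
d = 1 mod 4 (O_K = Z[(1+sqrt(d))/2]), so disc(K) = d = 773

773


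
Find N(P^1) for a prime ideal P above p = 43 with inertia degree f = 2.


N(P^a) = p^(a*f)
= 43^(1*2)
= 43^2
= 1849

1849


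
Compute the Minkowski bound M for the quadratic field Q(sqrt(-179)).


d = -179, d mod 4 = 1, so disc(K) = d = -179; |disc(K)| = 179
Imaginary quadratic field, so n = 2, s = r2 = 1, r1 = 0
M = (n!/n^n) * (4/pi)^s * sqrt(|disc(K)|) = (2!/2^2) * (4/pi)^1 * sqrt(179)
= 0.5 * 1.273240 * 13.379088
= 8.5174

8.5174


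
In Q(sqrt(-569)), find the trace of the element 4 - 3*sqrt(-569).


Tr(a + b*sqrt(d)) = (a + b*sqrt(d)) + (a - b*sqrt(d)) = 2a
= 2 * (4)
= 8

8


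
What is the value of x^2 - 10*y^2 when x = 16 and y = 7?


x^2 - d*y^2
= 16^2 - 10*7^2
= 256 - 490
= -234

-234


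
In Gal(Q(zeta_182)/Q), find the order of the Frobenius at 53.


The Frobenius at p in Gal(Q(zeta_n)/Q) = (Z/nZ)* is the class of p, so its order is ord_182(53), the smallest k >= 1 with 53^k = 1 mod 182.
n = 182 = 2 * 7 * 13, phi(182) = 72; the order divides phi(n).
Divisors of 72: 1, 2, 3, 4, 6, 8, 9, 12, 18, 24, 36, 72
Repeated squaring mod 182: 53^1 = 53, 53^2 = 79, 53^4 = 53, 53^8 = 79, 53^16 = 53, 53^32 = 79, 53^64 = 53
Test divisors in increasing order:
  k=1: 53^1 = 53 mod 182
  k=2: 53^2 = 79 mod 182
  k=3: 53^3 = 79 * 53 = 1 mod 182  <- first divisor giving 1
Order = 3

3
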